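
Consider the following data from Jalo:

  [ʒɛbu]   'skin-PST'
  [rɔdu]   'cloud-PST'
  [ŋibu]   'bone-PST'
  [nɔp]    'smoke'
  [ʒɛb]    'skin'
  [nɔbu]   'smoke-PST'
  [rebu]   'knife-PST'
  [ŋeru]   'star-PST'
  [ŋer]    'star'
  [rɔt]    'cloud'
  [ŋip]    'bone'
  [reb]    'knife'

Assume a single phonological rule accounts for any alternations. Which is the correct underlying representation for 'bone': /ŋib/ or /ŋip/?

/ŋip/

In [ŋibu] and [ŋip] the final segment of 'bone' alternates: [b] ~ [p].
Compare 'skin', with invariant [b] in [ʒɛbu] and [ʒɛb]: an analysis with underlying /b/ and a rule producing [p] in isolation would wrongly predict alternation here too.
Therefore /p/ is basic and [b] is derived by intervocalic voicing (voiceless stops become voiced between vowels).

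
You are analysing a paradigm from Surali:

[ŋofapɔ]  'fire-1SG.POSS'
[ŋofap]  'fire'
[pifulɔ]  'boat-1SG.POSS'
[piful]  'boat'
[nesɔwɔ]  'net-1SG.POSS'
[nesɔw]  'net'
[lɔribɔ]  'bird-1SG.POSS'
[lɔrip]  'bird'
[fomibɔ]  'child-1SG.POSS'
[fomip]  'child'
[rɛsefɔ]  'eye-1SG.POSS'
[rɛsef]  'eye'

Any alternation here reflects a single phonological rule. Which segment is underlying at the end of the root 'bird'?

/b/

In [lɔribɔ] and [lɔrip] the final segment of 'bird' alternates: [b] ~ [p].
The stem 'fire' ([ŋofapɔ], [ŋofap]) shows [p] unchanged in both environments, so [p] cannot be basic with [b] derived before the 1SG.POSS suffix.
So /b/ is underlying, and a rule of word-final obstruent devoicing — voiced obstruents become voiceless word-finally — gives [p].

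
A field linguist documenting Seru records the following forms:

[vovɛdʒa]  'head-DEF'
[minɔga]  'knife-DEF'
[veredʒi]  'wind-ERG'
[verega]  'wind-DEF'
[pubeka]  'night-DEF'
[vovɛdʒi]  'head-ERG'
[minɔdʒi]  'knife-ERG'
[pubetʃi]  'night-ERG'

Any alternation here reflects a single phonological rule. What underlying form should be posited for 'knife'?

/minɔg/

'knife' shows [dʒ] ~ [g] at the end of the stem ([minɔdʒi] vs [minɔga]).
The stem 'head' ([vovɛdʒi], [vovɛdʒa]) shows [dʒ] unchanged in both environments, so [dʒ] cannot be basic with [g] derived before the DEF suffix.
So /g/ is underlying, and a rule of palatalization before a front vowel — /k/ and /g/ become palato-alveolar [tʃ] and [dʒ] before a front vowel — gives [dʒ].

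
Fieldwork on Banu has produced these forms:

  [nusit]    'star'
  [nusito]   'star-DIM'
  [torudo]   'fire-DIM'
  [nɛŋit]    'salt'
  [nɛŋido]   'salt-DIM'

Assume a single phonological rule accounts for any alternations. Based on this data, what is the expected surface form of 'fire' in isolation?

[torut]

In [nɛŋit] and [nɛŋido] the final segment of 'salt' alternates: [t] ~ [d].
If /t/ were underlying and a rule turned it into [d] before the DIM suffix, 'star' would also alternate; but it has [t] in both [nusit] and [nusito].
Therefore /d/ is basic and [t] is derived by word-final obstruent devoicing (voiced obstruents become voiceless word-finally).
The one attested form of 'fire', [torudo], shows underlying /torud/. Applying the same rule word-finally gives [torut].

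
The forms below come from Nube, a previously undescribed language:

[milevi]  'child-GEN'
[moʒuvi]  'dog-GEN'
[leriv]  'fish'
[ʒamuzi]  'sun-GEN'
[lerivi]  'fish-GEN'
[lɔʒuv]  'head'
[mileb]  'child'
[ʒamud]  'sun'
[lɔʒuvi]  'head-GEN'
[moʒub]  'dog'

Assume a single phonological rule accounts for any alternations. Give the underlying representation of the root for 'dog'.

The root 'dog' surfaces as [moʒub] and [moʒuvi], with a stem-final [b] ~ [v] alternation.
Compare 'head', with invariant [v] in [lɔʒuv] and [lɔʒuvi]: an analysis with underlying /v/ and a rule producing [b] in isolation would wrongly predict alternation here too.
The underlying segment must be /b/; voiced stops become fricatives between vowels, yielding [v] there.

/moʒub/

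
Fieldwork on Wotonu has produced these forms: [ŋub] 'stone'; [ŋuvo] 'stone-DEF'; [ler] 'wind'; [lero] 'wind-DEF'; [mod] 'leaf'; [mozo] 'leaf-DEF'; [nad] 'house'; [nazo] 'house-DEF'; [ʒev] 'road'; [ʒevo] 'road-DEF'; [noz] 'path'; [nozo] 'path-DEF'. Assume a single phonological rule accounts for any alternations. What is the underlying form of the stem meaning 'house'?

'house' shows [d] ~ [z] at the end of the stem ([nad] vs [nazo]).
Compare 'path', with invariant [z] in [noz] and [nozo]: an analysis with underlying /z/ and a rule producing [d] in isolation would wrongly predict alternation here too.
Therefore /d/ is basic and [z] is derived by intervocalic spirantization (voiced stops become fricatives between vowels).
The underlying form of 'house' is therefore /nad/.

/nad/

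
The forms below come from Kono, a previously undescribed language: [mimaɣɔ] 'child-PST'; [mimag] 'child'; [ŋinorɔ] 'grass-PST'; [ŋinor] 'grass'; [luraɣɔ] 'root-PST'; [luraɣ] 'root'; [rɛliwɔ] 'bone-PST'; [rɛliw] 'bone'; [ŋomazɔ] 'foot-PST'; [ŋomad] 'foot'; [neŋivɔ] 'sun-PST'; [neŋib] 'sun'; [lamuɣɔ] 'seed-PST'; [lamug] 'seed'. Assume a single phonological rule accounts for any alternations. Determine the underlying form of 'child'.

The root 'child' surfaces as [mimaɣɔ] and [mimag], with a stem-final [ɣ] ~ [g] alternation.
If /ɣ/ were underlying and a rule turned it into [g] in isolation, 'root' would also alternate; but it has [ɣ] in both [luraɣɔ] and [luraɣ].
Therefore /g/ is basic and [ɣ] is derived by intervocalic spirantization (voiced stops become fricatives between vowels).
The underlying form of 'child' is therefore /mimag/.

/mimag/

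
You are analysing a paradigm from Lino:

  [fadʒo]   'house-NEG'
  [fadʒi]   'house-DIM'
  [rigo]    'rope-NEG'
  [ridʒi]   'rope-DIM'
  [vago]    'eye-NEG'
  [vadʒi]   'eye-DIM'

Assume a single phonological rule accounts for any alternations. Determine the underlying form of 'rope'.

/rig/

In [rigo] and [ridʒi] the final segment of 'rope' alternates: [g] ~ [dʒ].
But 'house' keeps [dʒ] in both environments ([fadʒo], [fadʒi]), so there is no rule changing /dʒ/ to [g] before the NEG suffix.
The alternation reflects palatalization before a front vowel: /g/ becomes palato-alveolar [dʒ] before a front vowel. /g/ is underlying.
So 'rope' = /rig/.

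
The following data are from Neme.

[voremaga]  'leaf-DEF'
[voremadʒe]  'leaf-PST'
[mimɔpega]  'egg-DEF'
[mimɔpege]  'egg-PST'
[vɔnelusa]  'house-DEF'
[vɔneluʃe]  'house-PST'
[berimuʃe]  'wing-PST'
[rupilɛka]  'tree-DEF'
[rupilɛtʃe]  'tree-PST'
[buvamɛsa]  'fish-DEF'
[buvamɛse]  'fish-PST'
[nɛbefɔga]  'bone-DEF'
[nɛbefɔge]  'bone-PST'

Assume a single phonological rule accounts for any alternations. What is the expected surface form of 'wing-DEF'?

The root 'house' surfaces as [vɔnelusa] and [vɔneluʃe], with a stem-final [s] ~ [ʃ] alternation.
But 'fish' keeps [s] in both environments ([buvamɛsa], [buvamɛse]), so there is no rule changing /s/ to [ʃ] before the PST suffix.
The underlying segment must be /ʃ/; palato-alveolar /tʃ/, /dʒ/ and /ʃ/ become [k], [g] and [s] when no front vowel follows, yielding [s] there.
The one attested form of 'wing', [berimuʃe], shows underlying /berimuʃ/. Applying the same rule when no front vowel follows gives [berimusa].

[berimusa]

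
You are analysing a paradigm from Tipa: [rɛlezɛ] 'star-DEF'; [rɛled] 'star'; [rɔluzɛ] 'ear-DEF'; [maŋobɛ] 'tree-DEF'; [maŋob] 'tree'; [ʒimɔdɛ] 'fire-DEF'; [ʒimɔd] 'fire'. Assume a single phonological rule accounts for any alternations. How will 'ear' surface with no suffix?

The root 'star' surfaces as [rɛlezɛ] and [rɛled], with a stem-final [z] ~ [d] alternation.
If /d/ were underlying and a rule turned it into [z] before the DEF suffix, 'fire' would also alternate; but it has [d] in both [ʒimɔdɛ] and [ʒimɔd].
So /z/ is underlying, and a rule of word-final hardening — voiced fricatives become stops word-finally — gives [d].
From [rɔluzɛ] the stem 'ear' is /rɔluz/; word-finally this yields [rɔlud].

[rɔlud]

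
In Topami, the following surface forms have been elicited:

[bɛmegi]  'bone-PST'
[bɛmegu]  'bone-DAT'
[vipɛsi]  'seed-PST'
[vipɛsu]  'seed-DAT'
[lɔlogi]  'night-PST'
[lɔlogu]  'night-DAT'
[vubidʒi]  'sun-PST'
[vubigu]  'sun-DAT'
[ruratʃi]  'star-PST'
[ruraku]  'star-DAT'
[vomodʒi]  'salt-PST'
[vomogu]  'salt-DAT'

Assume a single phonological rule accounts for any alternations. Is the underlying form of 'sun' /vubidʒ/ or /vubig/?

'sun' shows [dʒ] ~ [g] at the end of the stem ([vubidʒi] vs [vubigu]).
Compare 'bone', with invariant [g] in [bɛmegi] and [bɛmegu]: an analysis with underlying /g/ and a rule producing [dʒ] before the PST suffix would wrongly predict alternation here too.
Therefore /dʒ/ is basic and [g] is derived by depalatalization (palato-alveolar /tʃ/ and /dʒ/ become [k] and [g] when no front vowel follows).

/vubidʒ/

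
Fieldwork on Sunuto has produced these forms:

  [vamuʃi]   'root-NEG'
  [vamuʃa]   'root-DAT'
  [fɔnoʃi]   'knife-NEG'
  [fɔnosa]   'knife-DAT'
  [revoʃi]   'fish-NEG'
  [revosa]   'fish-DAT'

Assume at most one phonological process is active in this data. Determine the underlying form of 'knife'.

/fɔnos/

The stem for 'knife' ends in [ʃ] in [fɔnoʃi] but [s] in [fɔnosa].
The stem 'root' ([vamuʃi], [vamuʃa]) shows [ʃ] unchanged in both environments, so [ʃ] cannot be basic with [s] derived before the DAT suffix.
Therefore /s/ is basic and [ʃ] is derived by palatalization before a front vowel (/s/ becomes palato-alveolar [ʃ] before a front vowel).
So 'knife' = /fɔnos/.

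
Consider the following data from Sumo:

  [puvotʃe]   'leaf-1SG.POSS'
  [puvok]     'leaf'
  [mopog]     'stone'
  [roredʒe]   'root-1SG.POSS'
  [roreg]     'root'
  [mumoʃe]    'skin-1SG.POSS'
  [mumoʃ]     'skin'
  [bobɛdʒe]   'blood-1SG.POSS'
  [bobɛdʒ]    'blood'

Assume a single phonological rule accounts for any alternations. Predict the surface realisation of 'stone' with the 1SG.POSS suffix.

[mopodʒe]

'root' shows [dʒ] ~ [g] at the end of the stem ([roredʒe] vs [roreg]).
But 'blood' keeps [dʒ] in both environments ([bobɛdʒe], [bobɛdʒ]), so there is no rule changing /dʒ/ to [g] in isolation.
The alternation reflects palatalization before a front vowel: /k/ and /g/ become palato-alveolar [tʃ] and [dʒ] before a front vowel. /g/ is underlying.
From [mopog] the stem 'stone' is /mopog/; before a front vowel this yields [mopodʒe].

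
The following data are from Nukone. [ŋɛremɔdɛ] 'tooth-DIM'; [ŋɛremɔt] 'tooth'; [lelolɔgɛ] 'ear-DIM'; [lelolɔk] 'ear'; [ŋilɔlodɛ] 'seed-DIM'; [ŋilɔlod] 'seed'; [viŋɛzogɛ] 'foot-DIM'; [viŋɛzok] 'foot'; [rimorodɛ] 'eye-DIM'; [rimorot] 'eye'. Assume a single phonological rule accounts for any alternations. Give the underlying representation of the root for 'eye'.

In [rimorodɛ] and [rimorot] the final segment of 'eye' alternates: [d] ~ [t].
But 'seed' keeps [d] in both environments ([ŋilɔlodɛ], [ŋilɔlod]), so there is no rule changing /d/ to [t] in isolation.
Therefore /t/ is basic and [d] is derived by intervocalic voicing (voiceless stops become voiced between vowels).
Hence 'eye' is /rimorot/ underlyingly.

/rimorot/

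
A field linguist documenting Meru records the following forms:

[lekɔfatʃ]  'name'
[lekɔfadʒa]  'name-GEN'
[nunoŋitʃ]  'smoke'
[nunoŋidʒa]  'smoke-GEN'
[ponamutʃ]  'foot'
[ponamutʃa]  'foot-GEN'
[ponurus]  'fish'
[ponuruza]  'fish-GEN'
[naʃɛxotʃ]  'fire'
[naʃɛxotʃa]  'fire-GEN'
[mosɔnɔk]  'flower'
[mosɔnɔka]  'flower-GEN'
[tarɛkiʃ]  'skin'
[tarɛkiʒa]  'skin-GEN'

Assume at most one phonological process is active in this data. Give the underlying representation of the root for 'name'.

'name' shows [tʃ] ~ [dʒ] at the end of the stem ([lekɔfatʃ] vs [lekɔfadʒa]).
But 'fire' keeps [tʃ] in both environments ([naʃɛxotʃ], [naʃɛxotʃa]), so there is no rule changing /tʃ/ to [dʒ] before the GEN suffix.
The underlying segment must be /dʒ/; voiced obstruents become voiceless word-finally, yielding [tʃ] there.

/lekɔfadʒ/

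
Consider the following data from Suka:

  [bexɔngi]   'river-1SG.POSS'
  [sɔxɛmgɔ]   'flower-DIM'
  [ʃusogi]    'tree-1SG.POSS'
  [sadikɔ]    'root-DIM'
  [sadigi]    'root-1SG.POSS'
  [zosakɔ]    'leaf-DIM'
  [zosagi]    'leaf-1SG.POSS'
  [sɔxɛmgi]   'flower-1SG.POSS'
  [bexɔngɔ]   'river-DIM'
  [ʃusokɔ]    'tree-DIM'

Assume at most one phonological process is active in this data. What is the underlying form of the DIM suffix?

The DIM morpheme has two allomorphs, [-gɔ] and [-kɔ].
The 1SG.POSS suffix, which begins with [g], is invariant after every stem; so [g] is not altered by any rule here.
So the underlying form is /-kɔ/, and voiceless stops become voiced after a nasal.

/-kɔ/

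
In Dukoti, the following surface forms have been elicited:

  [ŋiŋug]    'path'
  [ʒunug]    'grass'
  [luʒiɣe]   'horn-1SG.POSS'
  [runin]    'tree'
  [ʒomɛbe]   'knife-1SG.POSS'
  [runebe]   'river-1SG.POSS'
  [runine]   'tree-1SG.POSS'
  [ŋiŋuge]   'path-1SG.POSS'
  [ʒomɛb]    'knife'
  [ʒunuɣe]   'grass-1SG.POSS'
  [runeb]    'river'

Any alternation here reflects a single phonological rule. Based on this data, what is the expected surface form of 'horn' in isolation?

'grass' shows [g] ~ [ɣ] at the end of the stem ([ʒunug] vs [ʒunuɣe]).
The stem 'path' ([ŋiŋug], [ŋiŋuge]) shows [g] unchanged in both environments, so [g] cannot be basic with [ɣ] derived before the 1SG.POSS suffix.
The underlying segment must be /ɣ/; voiced fricatives become stops word-finally, yielding [g] there.
From [luʒiɣe] the stem 'horn' is /luʒiɣ/; word-finally this yields [luʒig].

[luʒig]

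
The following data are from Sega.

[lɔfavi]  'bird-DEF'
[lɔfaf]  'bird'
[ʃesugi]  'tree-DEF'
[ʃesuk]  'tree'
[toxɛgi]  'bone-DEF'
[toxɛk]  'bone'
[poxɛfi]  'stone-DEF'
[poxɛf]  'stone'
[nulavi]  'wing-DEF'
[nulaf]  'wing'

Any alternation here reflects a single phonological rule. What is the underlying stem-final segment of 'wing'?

'wing' shows [v] ~ [f] at the end of the stem ([nulavi] vs [nulaf]).
Compare 'stone', with invariant [f] in [poxɛfi] and [poxɛf]: an analysis with underlying /f/ and a rule producing [v] before the DEF suffix would wrongly predict alternation here too.
The underlying segment must be /v/; voiced obstruents become voiceless word-finally, yielding [f] there.

/v/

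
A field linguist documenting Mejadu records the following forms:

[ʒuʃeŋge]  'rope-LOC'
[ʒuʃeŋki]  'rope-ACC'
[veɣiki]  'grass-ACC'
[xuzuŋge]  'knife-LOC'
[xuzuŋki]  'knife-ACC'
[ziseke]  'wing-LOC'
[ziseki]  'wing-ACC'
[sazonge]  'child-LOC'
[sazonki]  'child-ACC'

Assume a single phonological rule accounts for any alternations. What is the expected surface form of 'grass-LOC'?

The LOC suffix surfaces as [-ge] and [-ke], depending on the final segment of the stem.
The ACC suffix, which begins with [k], is invariant after every stem; so [k] is not altered by any rule here.
So the underlying form is /-ge/, and voiced stops become voiceless after a vowel.
After 'grass', which ends in a vowel, the suffix surfaces as [-ke], giving [veɣike].

[veɣike]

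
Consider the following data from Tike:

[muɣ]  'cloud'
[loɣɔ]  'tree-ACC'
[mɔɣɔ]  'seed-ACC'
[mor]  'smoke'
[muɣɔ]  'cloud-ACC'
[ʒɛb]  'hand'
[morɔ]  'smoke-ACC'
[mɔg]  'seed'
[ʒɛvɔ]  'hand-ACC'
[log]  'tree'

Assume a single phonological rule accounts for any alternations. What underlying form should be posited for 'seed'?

In [mɔg] and [mɔɣɔ] the final segment of 'seed' alternates: [g] ~ [ɣ].
The stem 'cloud' ([muɣ], [muɣɔ]) shows [ɣ] unchanged in both environments, so [ɣ] cannot be basic with [g] derived in isolation.
Therefore /g/ is basic and [ɣ] is derived by intervocalic spirantization (voiced stops become fricatives between vowels).

/mɔg/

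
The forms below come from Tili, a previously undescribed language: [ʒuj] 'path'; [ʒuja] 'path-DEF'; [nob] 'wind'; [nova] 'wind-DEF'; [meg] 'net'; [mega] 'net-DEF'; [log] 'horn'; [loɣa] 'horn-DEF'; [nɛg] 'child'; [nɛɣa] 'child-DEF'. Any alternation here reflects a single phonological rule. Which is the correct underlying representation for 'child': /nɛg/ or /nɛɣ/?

The stem for 'child' ends in [g] in [nɛg] but [ɣ] in [nɛɣa].
If /g/ were underlying and a rule turned it into [ɣ] before the DEF suffix, 'net' would also alternate; but it has [g] in both [meg] and [mega].
The alternation reflects word-final hardening: voiced fricatives become stops word-finally. /ɣ/ is underlying.

/nɛɣ/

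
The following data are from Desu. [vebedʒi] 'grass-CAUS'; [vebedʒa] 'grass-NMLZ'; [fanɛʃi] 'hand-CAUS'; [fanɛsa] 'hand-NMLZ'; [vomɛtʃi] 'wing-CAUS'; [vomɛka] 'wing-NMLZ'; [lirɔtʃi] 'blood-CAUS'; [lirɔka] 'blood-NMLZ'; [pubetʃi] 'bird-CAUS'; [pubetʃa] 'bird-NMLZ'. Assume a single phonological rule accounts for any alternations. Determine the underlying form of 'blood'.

/lirɔk/

The root 'blood' surfaces as [lirɔtʃi] and [lirɔka], with a stem-final [tʃ] ~ [k] alternation.
If /tʃ/ were underlying and a rule turned it into [k] before the NMLZ suffix, 'bird' would also alternate; but it has [tʃ] in both [pubetʃi] and [pubetʃa].
The alternation reflects palatalization before a front vowel: /k/ and /s/ become palato-alveolar [tʃ] and [ʃ] before a front vowel. /k/ is underlying.
Hence 'blood' is /lirɔk/ underlyingly.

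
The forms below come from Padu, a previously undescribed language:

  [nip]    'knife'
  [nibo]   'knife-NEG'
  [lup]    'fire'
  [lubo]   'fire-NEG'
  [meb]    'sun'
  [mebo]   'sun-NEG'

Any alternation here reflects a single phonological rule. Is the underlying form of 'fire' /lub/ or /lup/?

The root 'fire' surfaces as [lup] and [lubo], with a stem-final [p] ~ [b] alternation.
If /b/ were underlying and a rule turned it into [p] in isolation, 'sun' would also alternate; but it has [b] in both [meb] and [mebo].
So /p/ is underlying, and a rule of intervocalic voicing — voiceless stops become voiced between vowels — gives [b].

/lup/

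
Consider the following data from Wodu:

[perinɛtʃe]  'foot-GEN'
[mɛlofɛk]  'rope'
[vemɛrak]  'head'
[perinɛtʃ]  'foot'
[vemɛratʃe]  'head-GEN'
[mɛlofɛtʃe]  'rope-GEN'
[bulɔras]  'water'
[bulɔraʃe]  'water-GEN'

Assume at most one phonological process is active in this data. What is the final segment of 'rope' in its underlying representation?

The stem for 'rope' ends in [tʃ] in [mɛlofɛtʃe] but [k] in [mɛlofɛk].
If /tʃ/ were underlying and a rule turned it into [k] in isolation, 'foot' would also alternate; but it has [tʃ] in both [perinɛtʃe] and [perinɛtʃ].
Therefore /k/ is basic and [tʃ] is derived by palatalization before a front vowel (/k/ and /s/ become palato-alveolar [tʃ] and [ʃ] before a front vowel).

/k/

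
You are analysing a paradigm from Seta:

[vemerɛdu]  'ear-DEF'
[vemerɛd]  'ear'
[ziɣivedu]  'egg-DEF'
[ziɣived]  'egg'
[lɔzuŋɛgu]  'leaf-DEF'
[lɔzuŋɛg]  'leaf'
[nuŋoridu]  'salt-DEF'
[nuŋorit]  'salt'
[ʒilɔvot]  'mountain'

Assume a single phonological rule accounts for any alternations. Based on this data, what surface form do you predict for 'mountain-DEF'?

[ʒilɔvodu]

The stem for 'salt' ends in [d] in [nuŋoridu] but [t] in [nuŋorit].
Compare 'ear', with invariant [d] in [vemerɛdu] and [vemerɛd]: an analysis with underlying /d/ and a rule producing [t] in isolation would wrongly predict alternation here too.
So /t/ is underlying, and a rule of intervocalic voicing — voiceless stops become voiced between vowels — gives [d].
The one attested form of 'mountain', [ʒilɔvot], shows underlying /ʒilɔvot/. Applying the same rule between vowels gives [ʒilɔvodu].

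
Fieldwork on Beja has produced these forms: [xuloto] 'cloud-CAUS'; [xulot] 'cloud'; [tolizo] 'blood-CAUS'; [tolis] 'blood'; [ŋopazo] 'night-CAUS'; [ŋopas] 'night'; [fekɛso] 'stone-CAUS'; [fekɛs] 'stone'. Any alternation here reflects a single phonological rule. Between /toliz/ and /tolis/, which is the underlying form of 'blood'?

/toliz/

The stem for 'blood' ends in [z] in [tolizo] but [s] in [tolis].
Compare 'stone', with invariant [s] in [fekɛso] and [fekɛs]: an analysis with underlying /s/ and a rule producing [z] before the CAUS suffix would wrongly predict alternation here too.
Therefore /z/ is basic and [s] is derived by word-final obstruent devoicing (voiced obstruents become voiceless word-finally).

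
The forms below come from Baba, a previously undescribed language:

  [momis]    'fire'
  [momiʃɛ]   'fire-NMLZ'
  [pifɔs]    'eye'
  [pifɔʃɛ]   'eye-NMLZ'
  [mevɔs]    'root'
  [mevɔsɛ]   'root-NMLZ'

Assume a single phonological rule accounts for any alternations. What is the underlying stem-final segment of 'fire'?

/ʃ/

'fire' shows [s] ~ [ʃ] at the end of the stem ([momis] vs [momiʃɛ]).
Compare 'root', with invariant [s] in [mevɔs] and [mevɔsɛ]: an analysis with underlying /s/ and a rule producing [ʃ] before the NMLZ suffix would wrongly predict alternation here too.
So /ʃ/ is underlying, and a rule of depalatalization — palato-alveolar /ʃ/ becomes [s] when no front vowel follows — gives [s].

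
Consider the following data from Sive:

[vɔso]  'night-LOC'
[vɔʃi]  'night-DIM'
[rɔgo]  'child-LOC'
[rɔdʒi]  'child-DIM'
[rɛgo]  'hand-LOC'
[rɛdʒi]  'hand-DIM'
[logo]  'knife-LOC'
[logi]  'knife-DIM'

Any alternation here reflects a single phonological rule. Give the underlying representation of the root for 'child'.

/rɔdʒ/

The root 'child' surfaces as [rɔgo] and [rɔdʒi], with a stem-final [g] ~ [dʒ] alternation.
If /g/ were underlying and a rule turned it into [dʒ] before the DIM suffix, 'knife' would also alternate; but it has [g] in both [logo] and [logi].
The underlying segment must be /dʒ/; palato-alveolar /dʒ/ and /ʃ/ become [g] and [s] when no front vowel follows, yielding [g] there.
So 'child' = /rɔdʒ/.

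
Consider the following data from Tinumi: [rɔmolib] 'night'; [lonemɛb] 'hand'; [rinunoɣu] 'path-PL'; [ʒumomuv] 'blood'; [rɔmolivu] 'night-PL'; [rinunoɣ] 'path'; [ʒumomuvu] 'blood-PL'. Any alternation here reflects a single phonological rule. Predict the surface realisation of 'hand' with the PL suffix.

The root 'night' surfaces as [rɔmolivu] and [rɔmolib], with a stem-final [v] ~ [b] alternation.
Compare 'blood', with invariant [v] in [ʒumomuvu] and [ʒumomuv]: an analysis with underlying /v/ and a rule producing [b] in isolation would wrongly predict alternation here too.
The underlying segment must be /b/; voiced stops become fricatives between vowels, yielding [v] there.
The one attested form of 'hand', [lonemɛb], shows underlying /lonemɛb/. Applying the same rule between vowels gives [lonemɛvu].

[lonemɛvu]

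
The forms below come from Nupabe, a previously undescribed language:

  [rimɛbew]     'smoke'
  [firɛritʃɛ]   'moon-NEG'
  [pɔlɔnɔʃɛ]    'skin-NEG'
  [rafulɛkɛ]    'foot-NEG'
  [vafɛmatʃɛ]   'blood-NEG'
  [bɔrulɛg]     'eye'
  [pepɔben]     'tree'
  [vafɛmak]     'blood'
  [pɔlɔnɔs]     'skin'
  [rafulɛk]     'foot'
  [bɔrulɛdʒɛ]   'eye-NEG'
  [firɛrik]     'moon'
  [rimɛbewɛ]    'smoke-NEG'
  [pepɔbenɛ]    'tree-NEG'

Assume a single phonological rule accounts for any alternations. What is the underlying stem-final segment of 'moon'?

/tʃ/

The stem for 'moon' ends in [tʃ] in [firɛritʃɛ] but [k] in [firɛrik].
Compare 'foot', with invariant [k] in [rafulɛkɛ] and [rafulɛk]: an analysis with underlying /k/ and a rule producing [tʃ] before the NEG suffix would wrongly predict alternation here too.
The underlying segment must be /tʃ/; palato-alveolar /tʃ/, /dʒ/ and /ʃ/ become [k], [g] and [s] when no front vowel follows, yielding [k] there.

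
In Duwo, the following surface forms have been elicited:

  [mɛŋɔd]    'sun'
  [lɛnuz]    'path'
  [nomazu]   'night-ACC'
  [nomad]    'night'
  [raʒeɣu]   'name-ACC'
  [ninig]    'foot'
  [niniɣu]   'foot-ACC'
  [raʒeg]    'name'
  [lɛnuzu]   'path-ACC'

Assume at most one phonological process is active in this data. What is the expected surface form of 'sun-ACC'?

In [nomad] and [nomazu] the final segment of 'night' alternates: [d] ~ [z].
If /z/ were underlying and a rule turned it into [d] in isolation, 'path' would also alternate; but it has [z] in both [lɛnuz] and [lɛnuzu].
The underlying segment must be /d/; voiced stops become fricatives between vowels, yielding [z] there.
From [mɛŋɔd] the stem 'sun' is /mɛŋɔd/; between vowels this yields [mɛŋɔzu].

[mɛŋɔzu]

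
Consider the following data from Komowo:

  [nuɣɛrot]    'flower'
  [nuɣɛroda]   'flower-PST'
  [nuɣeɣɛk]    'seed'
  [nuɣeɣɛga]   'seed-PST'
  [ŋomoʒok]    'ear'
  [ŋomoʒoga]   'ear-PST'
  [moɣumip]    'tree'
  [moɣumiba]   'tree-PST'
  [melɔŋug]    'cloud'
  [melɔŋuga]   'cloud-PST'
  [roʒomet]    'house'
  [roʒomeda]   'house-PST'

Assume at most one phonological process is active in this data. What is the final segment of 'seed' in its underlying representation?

/k/

The root 'seed' surfaces as [nuɣeɣɛk] and [nuɣeɣɛga], with a stem-final [k] ~ [g] alternation.
But 'cloud' keeps [g] in both environments ([melɔŋug], [melɔŋuga]), so there is no rule changing /g/ to [k] in isolation.
The underlying segment must be /k/; voiceless stops become voiced between vowels, yielding [g] there.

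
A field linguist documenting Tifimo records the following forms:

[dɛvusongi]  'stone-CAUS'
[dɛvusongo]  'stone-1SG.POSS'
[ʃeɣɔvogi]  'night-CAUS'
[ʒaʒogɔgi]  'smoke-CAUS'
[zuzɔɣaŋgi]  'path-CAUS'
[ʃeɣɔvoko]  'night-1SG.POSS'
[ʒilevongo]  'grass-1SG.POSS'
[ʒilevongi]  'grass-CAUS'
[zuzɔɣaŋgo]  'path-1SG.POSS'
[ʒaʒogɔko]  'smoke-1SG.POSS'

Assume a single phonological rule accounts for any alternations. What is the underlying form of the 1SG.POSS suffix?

/-ko/

The 1SG.POSS suffix surfaces as [-go] and [-ko], depending on the final segment of the stem.
The CAUS suffix, which begins with [g], is invariant after every stem; so [g] is not altered by any rule here.
The 1SG.POSS suffix is therefore /-ko/ underlyingly, with post-nasal voicing: voiceless stops become voiced after a nasal.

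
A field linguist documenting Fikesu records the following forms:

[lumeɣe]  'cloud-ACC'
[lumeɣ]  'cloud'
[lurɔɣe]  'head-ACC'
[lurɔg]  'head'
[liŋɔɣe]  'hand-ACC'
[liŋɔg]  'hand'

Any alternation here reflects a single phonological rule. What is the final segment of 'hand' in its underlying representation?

/g/

The root 'hand' surfaces as [liŋɔɣe] and [liŋɔg], with a stem-final [ɣ] ~ [g] alternation.
The stem 'cloud' ([lumeɣe], [lumeɣ]) shows [ɣ] unchanged in both environments, so [ɣ] cannot be basic with [g] derived in isolation.
So /g/ is underlying, and a rule of intervocalic spirantization — voiced stops become fricatives between vowels — gives [ɣ].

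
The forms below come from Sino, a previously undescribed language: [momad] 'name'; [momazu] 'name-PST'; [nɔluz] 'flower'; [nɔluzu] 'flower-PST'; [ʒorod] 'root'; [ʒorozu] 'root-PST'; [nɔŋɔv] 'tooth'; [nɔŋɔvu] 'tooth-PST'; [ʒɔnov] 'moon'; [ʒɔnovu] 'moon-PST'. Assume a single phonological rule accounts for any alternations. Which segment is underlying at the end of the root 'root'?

In [ʒorod] and [ʒorozu] the final segment of 'root' alternates: [d] ~ [z].
Compare 'flower', with invariant [z] in [nɔluz] and [nɔluzu]: an analysis with underlying /z/ and a rule producing [d] in isolation would wrongly predict alternation here too.
Therefore /d/ is basic and [z] is derived by intervocalic spirantization (voiced stops become fricatives between vowels).

/d/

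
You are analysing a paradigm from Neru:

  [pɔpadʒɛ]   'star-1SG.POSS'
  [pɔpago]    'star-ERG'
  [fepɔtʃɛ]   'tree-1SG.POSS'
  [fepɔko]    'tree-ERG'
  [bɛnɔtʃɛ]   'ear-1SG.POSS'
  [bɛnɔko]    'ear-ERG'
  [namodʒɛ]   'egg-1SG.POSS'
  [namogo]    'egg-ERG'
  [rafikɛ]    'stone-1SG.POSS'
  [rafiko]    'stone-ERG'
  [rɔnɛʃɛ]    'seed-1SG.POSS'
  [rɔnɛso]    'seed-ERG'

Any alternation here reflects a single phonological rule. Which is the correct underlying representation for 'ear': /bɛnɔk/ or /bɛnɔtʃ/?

The stem for 'ear' ends in [tʃ] in [bɛnɔtʃɛ] but [k] in [bɛnɔko].
If /k/ were underlying and a rule turned it into [tʃ] before the 1SG.POSS suffix, 'stone' would also alternate; but it has [k] in both [rafikɛ] and [rafiko].
The underlying segment must be /tʃ/; palato-alveolar /tʃ/, /dʒ/ and /ʃ/ become [k], [g] and [s] when no front vowel follows, yielding [k] there.

/bɛnɔtʃ/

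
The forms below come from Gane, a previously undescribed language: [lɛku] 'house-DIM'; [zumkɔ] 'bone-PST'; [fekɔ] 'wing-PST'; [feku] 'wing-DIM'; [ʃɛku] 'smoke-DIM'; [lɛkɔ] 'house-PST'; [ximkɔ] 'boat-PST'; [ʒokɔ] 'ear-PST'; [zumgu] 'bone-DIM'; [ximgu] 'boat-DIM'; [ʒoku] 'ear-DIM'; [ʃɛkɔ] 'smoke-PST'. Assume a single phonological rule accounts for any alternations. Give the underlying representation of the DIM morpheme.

/-gu/

The DIM morpheme has two allomorphs, [-gu] and [-ku].
The PST suffix, which begins with [k], is invariant after every stem; so [k] is not altered by any rule here.
So the underlying form is /-gu/, and voiced stops become voiceless after a vowel.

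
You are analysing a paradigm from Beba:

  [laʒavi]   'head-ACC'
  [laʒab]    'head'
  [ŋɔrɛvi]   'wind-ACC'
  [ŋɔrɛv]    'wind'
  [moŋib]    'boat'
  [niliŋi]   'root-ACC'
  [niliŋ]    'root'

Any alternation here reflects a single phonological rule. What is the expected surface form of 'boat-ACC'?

[moŋivi]

The root 'head' surfaces as [laʒavi] and [laʒab], with a stem-final [v] ~ [b] alternation.
Compare 'wind', with invariant [v] in [ŋɔrɛvi] and [ŋɔrɛv]: an analysis with underlying /v/ and a rule producing [b] in isolation would wrongly predict alternation here too.
So /b/ is underlying, and a rule of intervocalic spirantization — voiced stops become fricatives between vowels — gives [v].
The one attested form of 'boat', [moŋib], shows underlying /moŋib/. Applying the same rule between vowels gives [moŋivi].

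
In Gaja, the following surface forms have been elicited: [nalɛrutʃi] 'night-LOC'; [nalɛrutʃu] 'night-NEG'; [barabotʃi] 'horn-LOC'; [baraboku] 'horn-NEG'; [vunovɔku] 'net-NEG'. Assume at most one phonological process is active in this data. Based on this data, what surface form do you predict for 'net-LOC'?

'horn' shows [tʃ] ~ [k] at the end of the stem ([barabotʃi] vs [baraboku]).
If /tʃ/ were underlying and a rule turned it into [k] before the NEG suffix, 'night' would also alternate; but it has [tʃ] in both [nalɛrutʃi] and [nalɛrutʃu].
So /k/ is underlying, and a rule of palatalization before a front vowel — /k/ becomes palato-alveolar [tʃ] before a front vowel — gives [tʃ].
From [vunovɔku] the stem 'net' is /vunovɔk/; before a front vowel this yields [vunovɔtʃi].

[vunovɔtʃi]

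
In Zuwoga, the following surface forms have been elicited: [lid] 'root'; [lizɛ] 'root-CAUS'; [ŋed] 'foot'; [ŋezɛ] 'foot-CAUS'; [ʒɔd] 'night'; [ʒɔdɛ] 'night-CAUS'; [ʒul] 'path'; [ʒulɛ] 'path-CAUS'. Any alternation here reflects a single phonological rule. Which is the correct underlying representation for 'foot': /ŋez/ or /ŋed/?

/ŋez/

'foot' shows [d] ~ [z] at the end of the stem ([ŋed] vs [ŋezɛ]).
Compare 'night', with invariant [d] in [ʒɔd] and [ʒɔdɛ]: an analysis with underlying /d/ and a rule producing [z] before the CAUS suffix would wrongly predict alternation here too.
The alternation reflects word-final hardening: voiced fricatives become stops word-finally. /z/ is underlying.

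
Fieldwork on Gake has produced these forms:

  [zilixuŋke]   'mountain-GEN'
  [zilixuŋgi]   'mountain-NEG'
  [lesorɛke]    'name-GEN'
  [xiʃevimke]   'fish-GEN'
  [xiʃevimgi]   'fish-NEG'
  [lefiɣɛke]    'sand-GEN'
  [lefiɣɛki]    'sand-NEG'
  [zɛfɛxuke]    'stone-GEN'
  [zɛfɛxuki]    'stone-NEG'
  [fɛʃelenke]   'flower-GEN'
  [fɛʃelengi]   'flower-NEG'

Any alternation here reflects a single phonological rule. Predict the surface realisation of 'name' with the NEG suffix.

The NEG suffix surfaces as [-gi] and [-ki], depending on the final segment of the stem.
By contrast the GEN suffix keeps its initial [k] throughout — that segment must be underlying.
So the underlying form is /-gi/, and voiced stops become voiceless after a vowel.
After 'name', which ends in a vowel, the suffix surfaces as [-ki], giving [lesorɛki].

[lesorɛki]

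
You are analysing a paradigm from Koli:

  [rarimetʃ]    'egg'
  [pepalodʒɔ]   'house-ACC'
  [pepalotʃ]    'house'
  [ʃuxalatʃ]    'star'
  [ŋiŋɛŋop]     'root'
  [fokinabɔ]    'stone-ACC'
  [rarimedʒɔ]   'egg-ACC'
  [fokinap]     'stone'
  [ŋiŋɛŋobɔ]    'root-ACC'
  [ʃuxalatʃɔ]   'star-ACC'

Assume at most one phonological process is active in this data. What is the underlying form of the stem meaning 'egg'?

The root 'egg' surfaces as [rarimetʃ] and [rarimedʒɔ], with a stem-final [tʃ] ~ [dʒ] alternation.
But 'star' keeps [tʃ] in both environments ([ʃuxalatʃ], [ʃuxalatʃɔ]), so there is no rule changing /tʃ/ to [dʒ] before the ACC suffix.
Therefore /dʒ/ is basic and [tʃ] is derived by word-final obstruent devoicing (voiced obstruents become voiceless word-finally).

/rarimedʒ/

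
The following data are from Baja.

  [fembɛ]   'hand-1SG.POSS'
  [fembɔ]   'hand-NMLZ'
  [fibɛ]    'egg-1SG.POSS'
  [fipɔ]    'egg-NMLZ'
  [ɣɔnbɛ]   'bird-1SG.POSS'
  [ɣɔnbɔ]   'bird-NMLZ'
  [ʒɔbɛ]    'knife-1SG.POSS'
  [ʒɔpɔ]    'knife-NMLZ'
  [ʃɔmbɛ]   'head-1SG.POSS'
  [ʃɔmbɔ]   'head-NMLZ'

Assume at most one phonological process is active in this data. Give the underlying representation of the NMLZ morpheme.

The NMLZ morpheme has two allomorphs, [-bɔ] and [-pɔ].
The 1SG.POSS suffix, which begins with [b], is invariant after every stem; so [b] is not altered by any rule here.
So the underlying form is /-pɔ/, and voiceless stops become voiced after a nasal.

/-pɔ/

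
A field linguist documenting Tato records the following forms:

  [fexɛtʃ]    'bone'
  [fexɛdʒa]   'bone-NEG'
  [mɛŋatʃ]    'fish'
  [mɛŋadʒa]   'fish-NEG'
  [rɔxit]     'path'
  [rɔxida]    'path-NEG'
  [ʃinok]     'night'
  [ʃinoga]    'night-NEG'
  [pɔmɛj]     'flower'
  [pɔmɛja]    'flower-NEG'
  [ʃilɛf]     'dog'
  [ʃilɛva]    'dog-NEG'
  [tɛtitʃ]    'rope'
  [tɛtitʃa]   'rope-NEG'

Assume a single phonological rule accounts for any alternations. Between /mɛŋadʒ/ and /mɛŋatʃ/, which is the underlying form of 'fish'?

/mɛŋadʒ/

In [mɛŋatʃ] and [mɛŋadʒa] the final segment of 'fish' alternates: [tʃ] ~ [dʒ].
But 'rope' keeps [tʃ] in both environments ([tɛtitʃ], [tɛtitʃa]), so there is no rule changing /tʃ/ to [dʒ] before the NEG suffix.
The underlying segment must be /dʒ/; voiced obstruents become voiceless word-finally, yielding [tʃ] there.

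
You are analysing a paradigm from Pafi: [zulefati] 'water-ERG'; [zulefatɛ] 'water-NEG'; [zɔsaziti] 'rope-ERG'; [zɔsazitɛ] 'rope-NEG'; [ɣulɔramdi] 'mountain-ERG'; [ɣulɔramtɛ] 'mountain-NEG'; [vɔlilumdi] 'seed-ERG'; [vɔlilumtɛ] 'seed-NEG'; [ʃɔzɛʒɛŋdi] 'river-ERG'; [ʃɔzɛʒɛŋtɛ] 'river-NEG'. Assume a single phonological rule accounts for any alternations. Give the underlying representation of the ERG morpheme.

/-di/

The ERG morpheme has two allomorphs, [-di] and [-ti].
The NEG suffix, which begins with [t], is invariant after every stem; so [t] is not altered by any rule here.
So the underlying form is /-di/, and voiced stops become voiceless after a vowel.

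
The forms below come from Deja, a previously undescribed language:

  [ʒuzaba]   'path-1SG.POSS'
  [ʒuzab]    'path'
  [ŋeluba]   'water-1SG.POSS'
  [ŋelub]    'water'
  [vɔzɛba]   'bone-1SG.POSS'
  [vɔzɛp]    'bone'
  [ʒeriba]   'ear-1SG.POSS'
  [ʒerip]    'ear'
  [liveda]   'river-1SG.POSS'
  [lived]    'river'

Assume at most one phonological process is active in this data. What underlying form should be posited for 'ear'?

/ʒerip/

The stem for 'ear' ends in [b] in [ʒeriba] but [p] in [ʒerip].
If /b/ were underlying and a rule turned it into [p] in isolation, 'path' would also alternate; but it has [b] in both [ʒuzaba] and [ʒuzab].
The underlying segment must be /p/; voiceless stops become voiced between vowels, yielding [b] there.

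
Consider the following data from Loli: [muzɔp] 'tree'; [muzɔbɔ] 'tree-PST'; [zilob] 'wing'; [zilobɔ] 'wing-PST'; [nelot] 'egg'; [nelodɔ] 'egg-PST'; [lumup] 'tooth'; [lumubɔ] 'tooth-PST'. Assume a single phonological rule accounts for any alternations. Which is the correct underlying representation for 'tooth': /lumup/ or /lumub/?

/lumup/

'tooth' shows [p] ~ [b] at the end of the stem ([lumup] vs [lumubɔ]).
Compare 'wing', with invariant [b] in [zilob] and [zilobɔ]: an analysis with underlying /b/ and a rule producing [p] in isolation would wrongly predict alternation here too.
Therefore /p/ is basic and [b] is derived by intervocalic voicing (voiceless stops become voiced between vowels).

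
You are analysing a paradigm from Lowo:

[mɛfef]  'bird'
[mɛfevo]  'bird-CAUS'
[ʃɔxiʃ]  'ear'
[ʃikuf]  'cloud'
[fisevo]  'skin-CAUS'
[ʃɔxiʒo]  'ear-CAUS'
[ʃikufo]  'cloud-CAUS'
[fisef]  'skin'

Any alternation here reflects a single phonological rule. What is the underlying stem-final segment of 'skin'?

In [fisef] and [fisevo] the final segment of 'skin' alternates: [f] ~ [v].
Compare 'cloud', with invariant [f] in [ʃikuf] and [ʃikufo]: an analysis with underlying /f/ and a rule producing [v] before the CAUS suffix would wrongly predict alternation here too.
The alternation reflects word-final obstruent devoicing: voiced obstruents become voiceless word-finally. /v/ is underlying.

/v/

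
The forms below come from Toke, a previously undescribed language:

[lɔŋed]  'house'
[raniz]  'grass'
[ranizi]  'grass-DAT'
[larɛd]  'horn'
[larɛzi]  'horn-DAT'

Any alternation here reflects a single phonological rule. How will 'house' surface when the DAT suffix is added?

'horn' shows [d] ~ [z] at the end of the stem ([larɛd] vs [larɛzi]).
The stem 'grass' ([raniz], [ranizi]) shows [z] unchanged in both environments, so [z] cannot be basic with [d] derived in isolation.
Therefore /d/ is basic and [z] is derived by intervocalic spirantization (voiced stops become fricatives between vowels).
From [lɔŋed] the stem 'house' is /lɔŋed/; between vowels this yields [lɔŋezi].

[lɔŋezi]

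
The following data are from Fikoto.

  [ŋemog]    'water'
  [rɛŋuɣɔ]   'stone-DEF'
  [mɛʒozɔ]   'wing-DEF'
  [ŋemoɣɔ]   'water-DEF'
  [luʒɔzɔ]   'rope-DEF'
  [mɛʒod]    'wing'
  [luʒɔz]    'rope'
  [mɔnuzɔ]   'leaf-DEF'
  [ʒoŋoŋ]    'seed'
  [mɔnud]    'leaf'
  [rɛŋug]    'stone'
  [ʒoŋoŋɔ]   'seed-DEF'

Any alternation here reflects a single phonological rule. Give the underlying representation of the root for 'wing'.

The stem for 'wing' ends in [z] in [mɛʒozɔ] but [d] in [mɛʒod].
The stem 'rope' ([luʒɔzɔ], [luʒɔz]) shows [z] unchanged in both environments, so [z] cannot be basic with [d] derived in isolation.
Therefore /d/ is basic and [z] is derived by intervocalic spirantization (voiced stops become fricatives between vowels).

/mɛʒod/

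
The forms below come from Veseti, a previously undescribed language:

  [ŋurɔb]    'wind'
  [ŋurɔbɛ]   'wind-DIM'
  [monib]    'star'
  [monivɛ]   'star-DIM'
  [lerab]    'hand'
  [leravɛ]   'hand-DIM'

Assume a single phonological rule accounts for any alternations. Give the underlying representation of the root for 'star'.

In [monib] and [monivɛ] the final segment of 'star' alternates: [b] ~ [v].
If /b/ were underlying and a rule turned it into [v] before the DIM suffix, 'wind' would also alternate; but it has [b] in both [ŋurɔb] and [ŋurɔbɛ].
So /v/ is underlying, and a rule of word-final hardening — voiced fricatives become stops word-finally — gives [b].

/moniv/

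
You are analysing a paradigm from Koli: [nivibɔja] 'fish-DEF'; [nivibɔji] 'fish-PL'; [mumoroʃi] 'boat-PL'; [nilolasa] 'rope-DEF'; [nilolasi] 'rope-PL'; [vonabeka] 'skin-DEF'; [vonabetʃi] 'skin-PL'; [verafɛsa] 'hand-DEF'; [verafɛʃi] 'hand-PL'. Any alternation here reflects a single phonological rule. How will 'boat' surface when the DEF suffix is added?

[mumorosa]

The stem for 'hand' ends in [s] in [verafɛsa] but [ʃ] in [verafɛʃi].
But 'rope' keeps [s] in both environments ([nilolasa], [nilolasi]), so there is no rule changing /s/ to [ʃ] before the PL suffix.
The underlying segment must be /ʃ/; palato-alveolar /tʃ/ and /ʃ/ become [k] and [s] when no front vowel follows, yielding [s] there.
From [mumoroʃi] the stem 'boat' is /mumoroʃ/; when no front vowel follows this yields [mumorosa].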